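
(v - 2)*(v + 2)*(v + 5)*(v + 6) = v^4 + 11*v^3 + 26*v^2 - 44*v - 120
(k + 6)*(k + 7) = k^2 + 13*k + 42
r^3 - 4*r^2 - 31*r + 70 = (r - 7)*(r - 2)*(r + 5)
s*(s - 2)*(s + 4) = s^3 + 2*s^2 - 8*s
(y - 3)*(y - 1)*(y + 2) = y^3 - 2*y^2 - 5*y + 6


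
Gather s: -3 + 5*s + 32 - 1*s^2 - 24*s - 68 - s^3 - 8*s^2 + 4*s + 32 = -s^3 - 9*s^2 - 15*s - 7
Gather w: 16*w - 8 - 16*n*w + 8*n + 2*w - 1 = 8*n + w*(18 - 16*n) - 9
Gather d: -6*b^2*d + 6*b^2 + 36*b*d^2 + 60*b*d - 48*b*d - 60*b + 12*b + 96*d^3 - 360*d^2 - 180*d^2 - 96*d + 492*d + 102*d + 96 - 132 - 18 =6*b^2 - 48*b + 96*d^3 + d^2*(36*b - 540) + d*(-6*b^2 + 12*b + 498) - 54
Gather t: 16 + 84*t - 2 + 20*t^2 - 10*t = 20*t^2 + 74*t + 14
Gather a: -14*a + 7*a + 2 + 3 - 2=3 - 7*a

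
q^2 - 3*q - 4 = (q - 4)*(q + 1)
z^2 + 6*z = z*(z + 6)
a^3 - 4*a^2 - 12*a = a*(a - 6)*(a + 2)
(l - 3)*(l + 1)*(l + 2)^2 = l^4 + 2*l^3 - 7*l^2 - 20*l - 12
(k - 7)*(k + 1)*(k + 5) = k^3 - k^2 - 37*k - 35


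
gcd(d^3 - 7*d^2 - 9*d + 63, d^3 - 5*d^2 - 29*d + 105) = d^2 - 10*d + 21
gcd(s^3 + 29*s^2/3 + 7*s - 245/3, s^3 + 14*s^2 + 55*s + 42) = s + 7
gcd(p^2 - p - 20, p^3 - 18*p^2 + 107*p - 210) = p - 5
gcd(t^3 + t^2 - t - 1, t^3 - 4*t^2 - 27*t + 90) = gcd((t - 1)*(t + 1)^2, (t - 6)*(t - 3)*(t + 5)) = 1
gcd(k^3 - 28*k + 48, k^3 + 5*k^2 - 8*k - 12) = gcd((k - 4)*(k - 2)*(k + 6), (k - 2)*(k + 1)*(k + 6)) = k^2 + 4*k - 12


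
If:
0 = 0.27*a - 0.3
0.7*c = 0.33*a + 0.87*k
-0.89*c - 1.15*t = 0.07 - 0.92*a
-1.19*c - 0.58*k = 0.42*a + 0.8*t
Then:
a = 1.11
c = -0.85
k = -1.11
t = 1.49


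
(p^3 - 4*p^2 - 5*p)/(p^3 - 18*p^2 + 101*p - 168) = p*(p^2 - 4*p - 5)/(p^3 - 18*p^2 + 101*p - 168)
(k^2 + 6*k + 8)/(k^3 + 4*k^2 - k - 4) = (k + 2)/(k^2 - 1)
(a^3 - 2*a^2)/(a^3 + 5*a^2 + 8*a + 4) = a^2*(a - 2)/(a^3 + 5*a^2 + 8*a + 4)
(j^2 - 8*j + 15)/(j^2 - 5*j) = (j - 3)/j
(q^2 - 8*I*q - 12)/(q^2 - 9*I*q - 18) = (q - 2*I)/(q - 3*I)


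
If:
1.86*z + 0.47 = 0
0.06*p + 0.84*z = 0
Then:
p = 3.54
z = -0.25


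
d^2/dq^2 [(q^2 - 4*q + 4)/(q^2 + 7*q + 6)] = 2*(-11*q^3 - 6*q^2 + 156*q + 376)/(q^6 + 21*q^5 + 165*q^4 + 595*q^3 + 990*q^2 + 756*q + 216)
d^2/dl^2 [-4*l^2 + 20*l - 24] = -8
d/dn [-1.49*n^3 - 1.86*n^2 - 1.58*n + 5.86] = -4.47*n^2 - 3.72*n - 1.58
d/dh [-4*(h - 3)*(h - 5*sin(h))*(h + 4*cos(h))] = 4*(h - 3)*(h - 5*sin(h))*(4*sin(h) - 1) + 4*(h - 3)*(h + 4*cos(h))*(5*cos(h) - 1) - 4*(h - 5*sin(h))*(h + 4*cos(h))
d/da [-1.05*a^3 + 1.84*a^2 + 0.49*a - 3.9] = -3.15*a^2 + 3.68*a + 0.49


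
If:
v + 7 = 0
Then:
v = -7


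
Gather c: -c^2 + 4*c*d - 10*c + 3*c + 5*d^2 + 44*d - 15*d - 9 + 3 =-c^2 + c*(4*d - 7) + 5*d^2 + 29*d - 6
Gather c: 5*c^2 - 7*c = 5*c^2 - 7*c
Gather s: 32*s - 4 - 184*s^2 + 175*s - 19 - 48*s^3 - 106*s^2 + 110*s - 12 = -48*s^3 - 290*s^2 + 317*s - 35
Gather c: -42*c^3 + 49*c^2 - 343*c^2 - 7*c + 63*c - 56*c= -42*c^3 - 294*c^2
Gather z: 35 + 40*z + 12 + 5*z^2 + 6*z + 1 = 5*z^2 + 46*z + 48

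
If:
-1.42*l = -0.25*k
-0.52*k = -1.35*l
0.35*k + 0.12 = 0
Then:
No Solution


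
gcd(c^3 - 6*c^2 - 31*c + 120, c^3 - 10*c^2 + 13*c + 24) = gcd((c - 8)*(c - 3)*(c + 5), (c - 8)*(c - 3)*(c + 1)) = c^2 - 11*c + 24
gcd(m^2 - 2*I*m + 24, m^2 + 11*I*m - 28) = m + 4*I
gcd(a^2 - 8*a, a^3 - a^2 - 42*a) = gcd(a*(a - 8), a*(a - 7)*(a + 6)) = a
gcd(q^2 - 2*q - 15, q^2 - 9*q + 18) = 1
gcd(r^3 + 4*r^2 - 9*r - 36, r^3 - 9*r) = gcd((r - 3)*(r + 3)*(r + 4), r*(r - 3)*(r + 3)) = r^2 - 9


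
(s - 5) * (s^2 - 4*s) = s^3 - 9*s^2 + 20*s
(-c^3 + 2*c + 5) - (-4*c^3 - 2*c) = 3*c^3 + 4*c + 5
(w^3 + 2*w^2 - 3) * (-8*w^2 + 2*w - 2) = -8*w^5 - 14*w^4 + 2*w^3 + 20*w^2 - 6*w + 6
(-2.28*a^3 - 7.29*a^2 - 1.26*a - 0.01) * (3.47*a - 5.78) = -7.9116*a^4 - 12.1179*a^3 + 37.764*a^2 + 7.2481*a + 0.0578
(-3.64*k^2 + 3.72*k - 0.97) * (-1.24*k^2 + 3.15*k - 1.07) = 4.5136*k^4 - 16.0788*k^3 + 16.8156*k^2 - 7.0359*k + 1.0379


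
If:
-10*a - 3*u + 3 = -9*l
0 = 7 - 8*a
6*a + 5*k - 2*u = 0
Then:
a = 7/8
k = 2*u/5 - 21/20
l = u/3 + 23/36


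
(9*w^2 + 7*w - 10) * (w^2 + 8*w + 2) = 9*w^4 + 79*w^3 + 64*w^2 - 66*w - 20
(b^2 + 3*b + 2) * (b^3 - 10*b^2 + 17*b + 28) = b^5 - 7*b^4 - 11*b^3 + 59*b^2 + 118*b + 56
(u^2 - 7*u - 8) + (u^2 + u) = 2*u^2 - 6*u - 8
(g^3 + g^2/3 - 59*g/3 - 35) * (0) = 0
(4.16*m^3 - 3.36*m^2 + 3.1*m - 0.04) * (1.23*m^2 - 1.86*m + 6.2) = 5.1168*m^5 - 11.8704*m^4 + 35.8546*m^3 - 26.6472*m^2 + 19.2944*m - 0.248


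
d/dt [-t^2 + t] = 1 - 2*t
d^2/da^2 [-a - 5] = 0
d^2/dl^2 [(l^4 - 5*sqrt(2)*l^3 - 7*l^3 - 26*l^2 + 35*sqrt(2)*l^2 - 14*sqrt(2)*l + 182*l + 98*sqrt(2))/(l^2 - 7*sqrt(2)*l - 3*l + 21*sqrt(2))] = 2*(l^6 - 21*sqrt(2)*l^5 - 9*l^5 + 189*sqrt(2)*l^4 + 321*l^4 - 2717*l^3 - 1277*sqrt(2)*l^3 + 8946*l^2 + 7665*sqrt(2)*l^2 - 25578*sqrt(2)*l - 20874*l + 32928 + 48706*sqrt(2))/(l^6 - 21*sqrt(2)*l^5 - 9*l^5 + 189*sqrt(2)*l^4 + 321*l^4 - 2673*l^3 - 1253*sqrt(2)*l^3 + 7938*l^2 + 6741*sqrt(2)*l^2 - 18522*sqrt(2)*l - 7938*l + 18522*sqrt(2))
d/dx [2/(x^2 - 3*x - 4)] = 2*(3 - 2*x)/(-x^2 + 3*x + 4)^2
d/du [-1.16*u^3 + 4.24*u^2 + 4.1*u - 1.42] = -3.48*u^2 + 8.48*u + 4.1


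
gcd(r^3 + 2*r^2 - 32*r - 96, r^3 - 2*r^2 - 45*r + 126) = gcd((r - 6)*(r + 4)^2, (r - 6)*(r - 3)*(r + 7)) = r - 6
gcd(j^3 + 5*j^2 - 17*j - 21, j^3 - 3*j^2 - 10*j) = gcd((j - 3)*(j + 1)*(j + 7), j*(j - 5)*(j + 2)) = 1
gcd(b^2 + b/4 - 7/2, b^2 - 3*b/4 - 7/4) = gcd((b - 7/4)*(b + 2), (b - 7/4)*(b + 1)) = b - 7/4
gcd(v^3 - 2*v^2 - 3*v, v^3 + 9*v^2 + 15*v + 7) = v + 1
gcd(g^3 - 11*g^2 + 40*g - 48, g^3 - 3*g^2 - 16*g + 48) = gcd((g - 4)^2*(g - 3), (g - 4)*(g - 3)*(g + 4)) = g^2 - 7*g + 12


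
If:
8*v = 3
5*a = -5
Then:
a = -1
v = 3/8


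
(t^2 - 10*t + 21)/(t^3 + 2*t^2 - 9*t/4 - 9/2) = 4*(t^2 - 10*t + 21)/(4*t^3 + 8*t^2 - 9*t - 18)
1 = 1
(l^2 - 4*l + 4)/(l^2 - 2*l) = (l - 2)/l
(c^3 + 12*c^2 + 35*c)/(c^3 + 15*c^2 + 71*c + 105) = c/(c + 3)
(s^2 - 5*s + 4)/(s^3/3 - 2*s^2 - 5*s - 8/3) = 3*(-s^2 + 5*s - 4)/(-s^3 + 6*s^2 + 15*s + 8)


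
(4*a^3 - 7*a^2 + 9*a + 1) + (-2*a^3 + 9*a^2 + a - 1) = 2*a^3 + 2*a^2 + 10*a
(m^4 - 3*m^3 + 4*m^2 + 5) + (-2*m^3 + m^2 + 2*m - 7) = m^4 - 5*m^3 + 5*m^2 + 2*m - 2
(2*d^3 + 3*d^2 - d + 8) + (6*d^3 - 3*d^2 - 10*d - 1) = 8*d^3 - 11*d + 7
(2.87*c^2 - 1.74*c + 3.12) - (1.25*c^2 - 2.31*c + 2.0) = 1.62*c^2 + 0.57*c + 1.12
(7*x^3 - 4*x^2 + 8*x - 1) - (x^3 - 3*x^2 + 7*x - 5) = 6*x^3 - x^2 + x + 4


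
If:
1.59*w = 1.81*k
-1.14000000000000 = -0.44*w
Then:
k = 2.28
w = 2.59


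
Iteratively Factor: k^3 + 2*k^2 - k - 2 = (k - 1)*(k^2 + 3*k + 2) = (k - 1)*(k + 1)*(k + 2)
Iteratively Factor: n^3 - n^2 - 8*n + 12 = (n - 2)*(n^2 + n - 6) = (n - 2)*(n + 3)*(n - 2)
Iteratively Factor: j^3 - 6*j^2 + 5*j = (j - 5)*(j^2 - j) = j*(j - 5)*(j - 1)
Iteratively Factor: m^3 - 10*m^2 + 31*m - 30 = (m - 5)*(m^2 - 5*m + 6) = (m - 5)*(m - 2)*(m - 3)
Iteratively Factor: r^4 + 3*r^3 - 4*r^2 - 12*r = (r + 3)*(r^3 - 4*r) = (r + 2)*(r + 3)*(r^2 - 2*r) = (r - 2)*(r + 2)*(r + 3)*(r)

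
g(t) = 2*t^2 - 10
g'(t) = 4*t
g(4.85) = 37.04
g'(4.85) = 19.40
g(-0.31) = -9.81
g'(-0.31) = -1.24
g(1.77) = -3.73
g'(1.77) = 7.08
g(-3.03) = 8.36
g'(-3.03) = -12.12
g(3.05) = 8.60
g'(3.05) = 12.20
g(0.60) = -9.28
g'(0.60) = 2.40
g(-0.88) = -8.45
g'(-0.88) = -3.52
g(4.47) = 29.96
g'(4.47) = 17.88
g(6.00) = 62.00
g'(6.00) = 24.00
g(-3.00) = 8.00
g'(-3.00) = -12.00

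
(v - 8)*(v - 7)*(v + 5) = v^3 - 10*v^2 - 19*v + 280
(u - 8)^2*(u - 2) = u^3 - 18*u^2 + 96*u - 128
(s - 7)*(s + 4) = s^2 - 3*s - 28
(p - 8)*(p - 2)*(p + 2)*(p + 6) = p^4 - 2*p^3 - 52*p^2 + 8*p + 192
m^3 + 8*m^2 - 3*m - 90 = (m - 3)*(m + 5)*(m + 6)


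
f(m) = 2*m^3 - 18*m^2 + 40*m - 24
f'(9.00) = 202.00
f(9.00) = 336.00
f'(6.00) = 40.00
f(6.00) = 0.00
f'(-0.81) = 73.10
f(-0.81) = -69.27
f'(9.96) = 276.65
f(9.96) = 564.87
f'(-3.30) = 224.14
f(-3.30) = -423.89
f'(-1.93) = 131.83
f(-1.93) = -182.63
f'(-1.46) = 105.35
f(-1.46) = -126.99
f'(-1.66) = 116.29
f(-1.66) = -149.15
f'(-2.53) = 169.49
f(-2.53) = -272.80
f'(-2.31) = 155.18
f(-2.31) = -237.10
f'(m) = 6*m^2 - 36*m + 40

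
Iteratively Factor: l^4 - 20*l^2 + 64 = (l - 4)*(l^3 + 4*l^2 - 4*l - 16) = (l - 4)*(l + 2)*(l^2 + 2*l - 8) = (l - 4)*(l - 2)*(l + 2)*(l + 4)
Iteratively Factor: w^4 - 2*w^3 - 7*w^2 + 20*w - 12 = (w - 1)*(w^3 - w^2 - 8*w + 12) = (w - 2)*(w - 1)*(w^2 + w - 6) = (w - 2)*(w - 1)*(w + 3)*(w - 2)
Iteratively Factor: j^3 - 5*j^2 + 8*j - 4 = (j - 1)*(j^2 - 4*j + 4) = (j - 2)*(j - 1)*(j - 2)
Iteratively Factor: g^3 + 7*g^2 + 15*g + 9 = (g + 1)*(g^2 + 6*g + 9) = (g + 1)*(g + 3)*(g + 3)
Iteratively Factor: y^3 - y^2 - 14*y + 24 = (y - 2)*(y^2 + y - 12) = (y - 2)*(y + 4)*(y - 3)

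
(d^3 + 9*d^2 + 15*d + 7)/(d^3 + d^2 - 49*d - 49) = (d + 1)/(d - 7)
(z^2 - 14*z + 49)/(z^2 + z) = (z^2 - 14*z + 49)/(z*(z + 1))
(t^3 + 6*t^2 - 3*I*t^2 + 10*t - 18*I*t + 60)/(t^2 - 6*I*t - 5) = (t^2 + 2*t*(3 + I) + 12*I)/(t - I)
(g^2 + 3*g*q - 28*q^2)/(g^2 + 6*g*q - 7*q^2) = (-g + 4*q)/(-g + q)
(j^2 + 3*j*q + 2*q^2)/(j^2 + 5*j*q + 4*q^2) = (j + 2*q)/(j + 4*q)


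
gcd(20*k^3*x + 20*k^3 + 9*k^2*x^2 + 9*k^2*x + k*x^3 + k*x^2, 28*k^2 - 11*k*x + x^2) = 1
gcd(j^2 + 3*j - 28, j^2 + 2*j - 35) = j + 7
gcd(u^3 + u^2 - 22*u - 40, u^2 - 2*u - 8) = u + 2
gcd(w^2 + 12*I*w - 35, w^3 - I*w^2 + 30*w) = w + 5*I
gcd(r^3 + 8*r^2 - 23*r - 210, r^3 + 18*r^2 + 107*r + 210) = r^2 + 13*r + 42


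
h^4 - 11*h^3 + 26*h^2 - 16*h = h*(h - 8)*(h - 2)*(h - 1)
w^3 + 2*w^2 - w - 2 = (w - 1)*(w + 1)*(w + 2)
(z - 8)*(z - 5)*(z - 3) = z^3 - 16*z^2 + 79*z - 120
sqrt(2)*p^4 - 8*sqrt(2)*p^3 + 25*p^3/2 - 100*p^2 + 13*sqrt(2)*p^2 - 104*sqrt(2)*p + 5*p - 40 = (p - 8)*(p + sqrt(2))*(p + 5*sqrt(2))*(sqrt(2)*p + 1/2)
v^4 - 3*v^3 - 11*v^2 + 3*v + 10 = (v - 5)*(v - 1)*(v + 1)*(v + 2)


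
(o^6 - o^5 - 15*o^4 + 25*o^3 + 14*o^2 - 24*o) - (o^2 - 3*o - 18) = o^6 - o^5 - 15*o^4 + 25*o^3 + 13*o^2 - 21*o + 18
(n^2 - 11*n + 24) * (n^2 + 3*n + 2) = n^4 - 8*n^3 - 7*n^2 + 50*n + 48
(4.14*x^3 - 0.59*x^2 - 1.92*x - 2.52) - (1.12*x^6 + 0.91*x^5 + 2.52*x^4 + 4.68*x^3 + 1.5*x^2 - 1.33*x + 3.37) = -1.12*x^6 - 0.91*x^5 - 2.52*x^4 - 0.54*x^3 - 2.09*x^2 - 0.59*x - 5.89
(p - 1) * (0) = 0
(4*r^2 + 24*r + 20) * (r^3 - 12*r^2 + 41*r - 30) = 4*r^5 - 24*r^4 - 104*r^3 + 624*r^2 + 100*r - 600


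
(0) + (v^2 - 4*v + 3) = v^2 - 4*v + 3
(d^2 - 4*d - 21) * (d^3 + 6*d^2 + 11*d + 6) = d^5 + 2*d^4 - 34*d^3 - 164*d^2 - 255*d - 126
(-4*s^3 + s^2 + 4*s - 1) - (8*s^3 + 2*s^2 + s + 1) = -12*s^3 - s^2 + 3*s - 2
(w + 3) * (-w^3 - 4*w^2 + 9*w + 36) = -w^4 - 7*w^3 - 3*w^2 + 63*w + 108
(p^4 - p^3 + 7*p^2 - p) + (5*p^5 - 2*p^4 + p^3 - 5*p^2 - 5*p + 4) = 5*p^5 - p^4 + 2*p^2 - 6*p + 4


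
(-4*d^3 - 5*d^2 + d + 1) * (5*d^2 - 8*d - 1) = -20*d^5 + 7*d^4 + 49*d^3 + 2*d^2 - 9*d - 1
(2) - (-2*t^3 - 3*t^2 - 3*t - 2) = 2*t^3 + 3*t^2 + 3*t + 4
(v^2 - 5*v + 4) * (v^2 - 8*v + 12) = v^4 - 13*v^3 + 56*v^2 - 92*v + 48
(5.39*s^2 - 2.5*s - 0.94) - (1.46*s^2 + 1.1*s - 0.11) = 3.93*s^2 - 3.6*s - 0.83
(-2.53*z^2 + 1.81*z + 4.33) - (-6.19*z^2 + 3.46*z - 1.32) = 3.66*z^2 - 1.65*z + 5.65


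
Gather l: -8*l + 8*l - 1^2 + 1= 0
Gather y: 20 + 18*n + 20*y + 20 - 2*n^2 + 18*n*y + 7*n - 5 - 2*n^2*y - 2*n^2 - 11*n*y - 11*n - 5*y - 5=-4*n^2 + 14*n + y*(-2*n^2 + 7*n + 15) + 30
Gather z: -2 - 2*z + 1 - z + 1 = -3*z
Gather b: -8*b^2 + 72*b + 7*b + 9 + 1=-8*b^2 + 79*b + 10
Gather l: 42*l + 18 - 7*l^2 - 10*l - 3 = -7*l^2 + 32*l + 15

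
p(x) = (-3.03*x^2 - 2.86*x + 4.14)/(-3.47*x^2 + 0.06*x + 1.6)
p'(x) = (-6.06*x - 2.86)/(-3.47*x^2 + 0.06*x + 1.6) + (6.94*x - 0.06)*(-3.03*x^2 - 2.86*x + 4.14)/(-3.47*x^2 + 0.06*x + 1.6)^2 = (-10.106*x^2 + 19.0356*x - 4.8244)/(12.0409*x^4 - 0.4164*x^3 - 11.1004*x^2 + 0.192*x + 2.56)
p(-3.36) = 0.54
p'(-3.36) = -0.13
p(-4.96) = 0.67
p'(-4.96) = -0.05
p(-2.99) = 0.49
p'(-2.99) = -0.17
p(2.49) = 1.10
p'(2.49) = -0.05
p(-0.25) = 3.41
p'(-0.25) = -5.46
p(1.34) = 1.13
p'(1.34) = 0.12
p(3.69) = 1.05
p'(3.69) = -0.03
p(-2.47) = 0.37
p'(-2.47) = -0.29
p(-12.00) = 0.80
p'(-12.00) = -0.01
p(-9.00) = 0.77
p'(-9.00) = -0.01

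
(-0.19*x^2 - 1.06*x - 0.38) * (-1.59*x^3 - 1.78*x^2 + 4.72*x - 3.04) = 0.3021*x^5 + 2.0236*x^4 + 1.5942*x^3 - 3.7492*x^2 + 1.4288*x + 1.1552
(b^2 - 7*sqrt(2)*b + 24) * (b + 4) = b^3 - 7*sqrt(2)*b^2 + 4*b^2 - 28*sqrt(2)*b + 24*b + 96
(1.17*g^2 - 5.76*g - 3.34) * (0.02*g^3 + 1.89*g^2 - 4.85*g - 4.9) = 0.0234*g^5 + 2.0961*g^4 - 16.6277*g^3 + 15.8904*g^2 + 44.423*g + 16.366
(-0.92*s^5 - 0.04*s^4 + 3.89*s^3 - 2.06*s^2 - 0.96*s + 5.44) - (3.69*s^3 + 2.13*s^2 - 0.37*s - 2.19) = -0.92*s^5 - 0.04*s^4 + 0.2*s^3 - 4.19*s^2 - 0.59*s + 7.63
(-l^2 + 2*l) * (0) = 0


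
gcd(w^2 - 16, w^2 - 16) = w^2 - 16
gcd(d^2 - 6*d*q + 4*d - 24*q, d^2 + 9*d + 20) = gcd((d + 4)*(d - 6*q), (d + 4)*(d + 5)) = d + 4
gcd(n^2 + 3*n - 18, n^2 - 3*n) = n - 3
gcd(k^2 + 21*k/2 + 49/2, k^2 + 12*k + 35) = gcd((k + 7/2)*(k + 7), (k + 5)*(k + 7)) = k + 7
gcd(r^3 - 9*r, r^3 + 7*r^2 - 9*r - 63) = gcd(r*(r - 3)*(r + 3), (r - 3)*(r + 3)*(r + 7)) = r^2 - 9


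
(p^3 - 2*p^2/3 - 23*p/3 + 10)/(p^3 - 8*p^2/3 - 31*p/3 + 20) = (p - 2)/(p - 4)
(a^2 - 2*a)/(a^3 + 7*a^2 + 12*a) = (a - 2)/(a^2 + 7*a + 12)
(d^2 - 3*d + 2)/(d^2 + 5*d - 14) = (d - 1)/(d + 7)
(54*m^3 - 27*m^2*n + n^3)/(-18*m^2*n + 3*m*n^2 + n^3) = (-3*m + n)/n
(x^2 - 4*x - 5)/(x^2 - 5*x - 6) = (x - 5)/(x - 6)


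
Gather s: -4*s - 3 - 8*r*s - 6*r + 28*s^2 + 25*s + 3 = -6*r + 28*s^2 + s*(21 - 8*r)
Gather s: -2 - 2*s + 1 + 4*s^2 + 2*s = 4*s^2 - 1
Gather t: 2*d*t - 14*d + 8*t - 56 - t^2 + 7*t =-14*d - t^2 + t*(2*d + 15) - 56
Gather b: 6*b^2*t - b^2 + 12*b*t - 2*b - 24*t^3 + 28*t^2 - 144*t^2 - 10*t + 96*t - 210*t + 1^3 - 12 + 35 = b^2*(6*t - 1) + b*(12*t - 2) - 24*t^3 - 116*t^2 - 124*t + 24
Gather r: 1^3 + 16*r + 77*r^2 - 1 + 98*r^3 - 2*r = 98*r^3 + 77*r^2 + 14*r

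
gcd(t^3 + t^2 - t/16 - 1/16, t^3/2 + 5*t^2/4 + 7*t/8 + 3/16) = 1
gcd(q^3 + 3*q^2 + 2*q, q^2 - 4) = q + 2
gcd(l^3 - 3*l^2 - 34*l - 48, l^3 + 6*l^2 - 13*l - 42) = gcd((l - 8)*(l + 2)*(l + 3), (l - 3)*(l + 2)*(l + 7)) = l + 2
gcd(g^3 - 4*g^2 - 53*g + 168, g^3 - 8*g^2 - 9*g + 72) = g^2 - 11*g + 24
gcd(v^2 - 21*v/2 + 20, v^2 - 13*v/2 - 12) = v - 8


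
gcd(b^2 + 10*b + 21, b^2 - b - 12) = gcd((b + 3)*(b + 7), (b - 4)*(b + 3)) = b + 3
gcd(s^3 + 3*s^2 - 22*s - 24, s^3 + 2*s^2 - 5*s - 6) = s + 1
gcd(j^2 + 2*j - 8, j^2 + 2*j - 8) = j^2 + 2*j - 8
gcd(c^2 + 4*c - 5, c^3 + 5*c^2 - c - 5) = c^2 + 4*c - 5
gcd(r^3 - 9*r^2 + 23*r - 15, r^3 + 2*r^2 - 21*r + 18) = r^2 - 4*r + 3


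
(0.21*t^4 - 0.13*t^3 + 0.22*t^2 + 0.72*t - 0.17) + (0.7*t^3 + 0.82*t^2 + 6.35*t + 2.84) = 0.21*t^4 + 0.57*t^3 + 1.04*t^2 + 7.07*t + 2.67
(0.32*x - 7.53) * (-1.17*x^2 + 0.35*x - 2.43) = -0.3744*x^3 + 8.9221*x^2 - 3.4131*x + 18.2979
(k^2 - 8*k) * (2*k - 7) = 2*k^3 - 23*k^2 + 56*k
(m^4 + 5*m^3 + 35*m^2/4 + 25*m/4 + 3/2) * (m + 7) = m^5 + 12*m^4 + 175*m^3/4 + 135*m^2/2 + 181*m/4 + 21/2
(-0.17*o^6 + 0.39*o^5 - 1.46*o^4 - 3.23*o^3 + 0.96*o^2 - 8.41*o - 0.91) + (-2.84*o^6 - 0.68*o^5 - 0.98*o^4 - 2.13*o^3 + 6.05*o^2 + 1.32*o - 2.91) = -3.01*o^6 - 0.29*o^5 - 2.44*o^4 - 5.36*o^3 + 7.01*o^2 - 7.09*o - 3.82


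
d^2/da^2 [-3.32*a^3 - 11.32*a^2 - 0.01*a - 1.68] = -19.92*a - 22.64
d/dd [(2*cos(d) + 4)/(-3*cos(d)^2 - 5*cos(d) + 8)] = 6*(sin(d)^2 - 4*cos(d) - 7)*sin(d)/(3*cos(d)^2 + 5*cos(d) - 8)^2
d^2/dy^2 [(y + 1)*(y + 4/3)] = 2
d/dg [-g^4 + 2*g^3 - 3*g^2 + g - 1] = -4*g^3 + 6*g^2 - 6*g + 1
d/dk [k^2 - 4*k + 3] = 2*k - 4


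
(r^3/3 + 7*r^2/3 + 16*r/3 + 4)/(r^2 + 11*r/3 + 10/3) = (r^2 + 5*r + 6)/(3*r + 5)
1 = 1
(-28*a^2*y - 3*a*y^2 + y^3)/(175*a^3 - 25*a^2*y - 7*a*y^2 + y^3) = y*(4*a + y)/(-25*a^2 + y^2)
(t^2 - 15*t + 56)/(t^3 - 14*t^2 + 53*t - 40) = (t - 7)/(t^2 - 6*t + 5)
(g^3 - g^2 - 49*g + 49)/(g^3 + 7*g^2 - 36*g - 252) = (g^2 - 8*g + 7)/(g^2 - 36)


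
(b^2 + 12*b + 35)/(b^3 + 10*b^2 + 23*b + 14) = (b + 5)/(b^2 + 3*b + 2)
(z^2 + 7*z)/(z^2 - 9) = z*(z + 7)/(z^2 - 9)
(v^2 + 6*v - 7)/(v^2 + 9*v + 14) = (v - 1)/(v + 2)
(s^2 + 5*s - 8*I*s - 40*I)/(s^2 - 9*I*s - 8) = (s + 5)/(s - I)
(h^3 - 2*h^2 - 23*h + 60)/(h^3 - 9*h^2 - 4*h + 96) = (h^2 + 2*h - 15)/(h^2 - 5*h - 24)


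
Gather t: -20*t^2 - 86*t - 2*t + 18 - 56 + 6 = -20*t^2 - 88*t - 32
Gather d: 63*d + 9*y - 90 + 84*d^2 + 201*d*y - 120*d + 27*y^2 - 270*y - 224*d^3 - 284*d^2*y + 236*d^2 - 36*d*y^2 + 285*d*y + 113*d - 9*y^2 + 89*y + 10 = -224*d^3 + d^2*(320 - 284*y) + d*(-36*y^2 + 486*y + 56) + 18*y^2 - 172*y - 80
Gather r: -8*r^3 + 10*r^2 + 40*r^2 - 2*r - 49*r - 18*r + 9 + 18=-8*r^3 + 50*r^2 - 69*r + 27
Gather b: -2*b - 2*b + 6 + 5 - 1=10 - 4*b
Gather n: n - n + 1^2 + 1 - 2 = 0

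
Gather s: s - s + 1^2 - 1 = 0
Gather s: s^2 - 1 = s^2 - 1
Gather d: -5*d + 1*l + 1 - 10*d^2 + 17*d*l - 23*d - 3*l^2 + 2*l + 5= -10*d^2 + d*(17*l - 28) - 3*l^2 + 3*l + 6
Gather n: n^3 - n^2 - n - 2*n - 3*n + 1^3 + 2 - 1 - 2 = n^3 - n^2 - 6*n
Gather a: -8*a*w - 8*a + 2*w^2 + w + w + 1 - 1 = a*(-8*w - 8) + 2*w^2 + 2*w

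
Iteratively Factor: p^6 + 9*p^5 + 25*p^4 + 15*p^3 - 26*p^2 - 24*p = (p + 4)*(p^5 + 5*p^4 + 5*p^3 - 5*p^2 - 6*p) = (p + 3)*(p + 4)*(p^4 + 2*p^3 - p^2 - 2*p) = (p + 2)*(p + 3)*(p + 4)*(p^3 - p) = (p - 1)*(p + 2)*(p + 3)*(p + 4)*(p^2 + p) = (p - 1)*(p + 1)*(p + 2)*(p + 3)*(p + 4)*(p)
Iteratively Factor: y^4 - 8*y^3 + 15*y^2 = (y)*(y^3 - 8*y^2 + 15*y) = y*(y - 3)*(y^2 - 5*y) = y*(y - 5)*(y - 3)*(y)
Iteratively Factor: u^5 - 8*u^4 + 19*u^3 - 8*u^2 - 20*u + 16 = (u + 1)*(u^4 - 9*u^3 + 28*u^2 - 36*u + 16) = (u - 2)*(u + 1)*(u^3 - 7*u^2 + 14*u - 8) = (u - 4)*(u - 2)*(u + 1)*(u^2 - 3*u + 2) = (u - 4)*(u - 2)^2*(u + 1)*(u - 1)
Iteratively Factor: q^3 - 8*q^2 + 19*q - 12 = (q - 1)*(q^2 - 7*q + 12) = (q - 3)*(q - 1)*(q - 4)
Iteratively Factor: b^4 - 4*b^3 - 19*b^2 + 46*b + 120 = (b + 2)*(b^3 - 6*b^2 - 7*b + 60) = (b - 5)*(b + 2)*(b^2 - b - 12) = (b - 5)*(b + 2)*(b + 3)*(b - 4)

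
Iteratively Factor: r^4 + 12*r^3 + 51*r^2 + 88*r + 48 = (r + 4)*(r^3 + 8*r^2 + 19*r + 12) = (r + 4)^2*(r^2 + 4*r + 3) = (r + 3)*(r + 4)^2*(r + 1)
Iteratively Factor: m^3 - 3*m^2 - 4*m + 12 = (m - 3)*(m^2 - 4) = (m - 3)*(m - 2)*(m + 2)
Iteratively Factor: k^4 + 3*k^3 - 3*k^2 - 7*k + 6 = (k + 3)*(k^3 - 3*k + 2) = (k + 2)*(k + 3)*(k^2 - 2*k + 1) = (k - 1)*(k + 2)*(k + 3)*(k - 1)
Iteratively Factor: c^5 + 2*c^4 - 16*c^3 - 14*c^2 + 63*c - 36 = (c - 1)*(c^4 + 3*c^3 - 13*c^2 - 27*c + 36) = (c - 1)*(c + 3)*(c^3 - 13*c + 12) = (c - 3)*(c - 1)*(c + 3)*(c^2 + 3*c - 4) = (c - 3)*(c - 1)^2*(c + 3)*(c + 4)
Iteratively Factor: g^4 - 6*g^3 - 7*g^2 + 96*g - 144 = (g - 4)*(g^3 - 2*g^2 - 15*g + 36) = (g - 4)*(g + 4)*(g^2 - 6*g + 9) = (g - 4)*(g - 3)*(g + 4)*(g - 3)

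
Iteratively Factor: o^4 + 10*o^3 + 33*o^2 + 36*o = (o + 3)*(o^3 + 7*o^2 + 12*o) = (o + 3)^2*(o^2 + 4*o) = o*(o + 3)^2*(o + 4)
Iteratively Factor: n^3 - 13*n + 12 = (n - 3)*(n^2 + 3*n - 4) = (n - 3)*(n + 4)*(n - 1)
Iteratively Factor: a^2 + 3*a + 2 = (a + 1)*(a + 2)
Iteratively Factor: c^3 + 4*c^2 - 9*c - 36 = (c - 3)*(c^2 + 7*c + 12) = (c - 3)*(c + 4)*(c + 3)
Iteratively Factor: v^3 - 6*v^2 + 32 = (v - 4)*(v^2 - 2*v - 8) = (v - 4)^2*(v + 2)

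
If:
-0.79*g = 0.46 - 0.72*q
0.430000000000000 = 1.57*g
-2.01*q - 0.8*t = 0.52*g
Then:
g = 0.27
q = 0.94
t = -2.54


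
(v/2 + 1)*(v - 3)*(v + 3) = v^3/2 + v^2 - 9*v/2 - 9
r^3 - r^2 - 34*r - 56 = (r - 7)*(r + 2)*(r + 4)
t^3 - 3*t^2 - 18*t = t*(t - 6)*(t + 3)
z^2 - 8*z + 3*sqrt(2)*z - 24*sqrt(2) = (z - 8)*(z + 3*sqrt(2))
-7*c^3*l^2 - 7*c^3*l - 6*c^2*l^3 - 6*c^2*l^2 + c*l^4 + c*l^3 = l*(-7*c + l)*(c + l)*(c*l + c)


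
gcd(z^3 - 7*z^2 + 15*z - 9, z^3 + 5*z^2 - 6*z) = z - 1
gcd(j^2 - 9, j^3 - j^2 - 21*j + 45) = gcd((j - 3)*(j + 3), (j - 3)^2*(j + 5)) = j - 3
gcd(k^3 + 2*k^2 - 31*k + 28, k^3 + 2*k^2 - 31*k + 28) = k^3 + 2*k^2 - 31*k + 28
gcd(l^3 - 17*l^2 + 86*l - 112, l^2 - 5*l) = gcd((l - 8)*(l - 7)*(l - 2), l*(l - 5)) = 1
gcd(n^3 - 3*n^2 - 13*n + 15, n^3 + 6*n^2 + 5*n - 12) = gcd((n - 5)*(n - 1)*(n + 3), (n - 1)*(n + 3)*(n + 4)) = n^2 + 2*n - 3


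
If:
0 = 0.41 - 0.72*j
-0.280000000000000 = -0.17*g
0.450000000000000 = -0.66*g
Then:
No Solution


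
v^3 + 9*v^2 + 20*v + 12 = (v + 1)*(v + 2)*(v + 6)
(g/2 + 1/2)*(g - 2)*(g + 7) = g^3/2 + 3*g^2 - 9*g/2 - 7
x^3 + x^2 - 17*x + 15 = (x - 3)*(x - 1)*(x + 5)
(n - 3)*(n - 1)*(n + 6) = n^3 + 2*n^2 - 21*n + 18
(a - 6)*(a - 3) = a^2 - 9*a + 18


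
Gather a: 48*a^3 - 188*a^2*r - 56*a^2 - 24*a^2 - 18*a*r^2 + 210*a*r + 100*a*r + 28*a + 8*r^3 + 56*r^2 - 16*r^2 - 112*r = 48*a^3 + a^2*(-188*r - 80) + a*(-18*r^2 + 310*r + 28) + 8*r^3 + 40*r^2 - 112*r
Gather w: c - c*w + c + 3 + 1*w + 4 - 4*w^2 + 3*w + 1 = 2*c - 4*w^2 + w*(4 - c) + 8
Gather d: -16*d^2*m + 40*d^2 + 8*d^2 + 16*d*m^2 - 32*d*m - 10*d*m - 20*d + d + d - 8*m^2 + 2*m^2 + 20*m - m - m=d^2*(48 - 16*m) + d*(16*m^2 - 42*m - 18) - 6*m^2 + 18*m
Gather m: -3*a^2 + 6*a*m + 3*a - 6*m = -3*a^2 + 3*a + m*(6*a - 6)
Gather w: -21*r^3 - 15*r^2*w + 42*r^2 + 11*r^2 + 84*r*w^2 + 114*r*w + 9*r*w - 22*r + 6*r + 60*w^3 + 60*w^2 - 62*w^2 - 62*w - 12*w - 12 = -21*r^3 + 53*r^2 - 16*r + 60*w^3 + w^2*(84*r - 2) + w*(-15*r^2 + 123*r - 74) - 12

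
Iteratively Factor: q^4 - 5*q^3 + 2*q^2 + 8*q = (q - 4)*(q^3 - q^2 - 2*q) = (q - 4)*(q + 1)*(q^2 - 2*q) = q*(q - 4)*(q + 1)*(q - 2)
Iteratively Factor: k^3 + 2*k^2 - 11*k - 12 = (k + 4)*(k^2 - 2*k - 3) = (k + 1)*(k + 4)*(k - 3)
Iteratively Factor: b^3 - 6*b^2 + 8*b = (b - 4)*(b^2 - 2*b) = b*(b - 4)*(b - 2)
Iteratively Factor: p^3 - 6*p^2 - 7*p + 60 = (p - 4)*(p^2 - 2*p - 15) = (p - 4)*(p + 3)*(p - 5)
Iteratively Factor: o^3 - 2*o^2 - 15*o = (o + 3)*(o^2 - 5*o) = o*(o + 3)*(o - 5)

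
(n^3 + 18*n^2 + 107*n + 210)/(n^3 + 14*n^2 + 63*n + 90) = (n + 7)/(n + 3)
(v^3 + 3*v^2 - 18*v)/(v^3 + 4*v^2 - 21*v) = (v + 6)/(v + 7)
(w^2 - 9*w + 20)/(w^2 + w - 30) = (w - 4)/(w + 6)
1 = 1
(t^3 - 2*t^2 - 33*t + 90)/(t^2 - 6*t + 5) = (t^2 + 3*t - 18)/(t - 1)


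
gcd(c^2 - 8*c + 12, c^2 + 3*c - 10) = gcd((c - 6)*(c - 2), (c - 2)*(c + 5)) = c - 2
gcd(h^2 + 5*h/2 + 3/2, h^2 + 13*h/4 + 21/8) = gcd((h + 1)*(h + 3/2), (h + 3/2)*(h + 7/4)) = h + 3/2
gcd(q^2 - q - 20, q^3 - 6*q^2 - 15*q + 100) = q^2 - q - 20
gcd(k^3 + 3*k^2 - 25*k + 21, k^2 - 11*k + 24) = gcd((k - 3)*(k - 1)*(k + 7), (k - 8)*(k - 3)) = k - 3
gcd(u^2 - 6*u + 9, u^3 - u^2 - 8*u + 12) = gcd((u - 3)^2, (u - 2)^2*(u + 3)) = 1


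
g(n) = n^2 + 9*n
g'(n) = 2*n + 9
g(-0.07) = -0.63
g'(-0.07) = 8.86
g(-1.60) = -11.84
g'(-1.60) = 5.80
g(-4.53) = -20.25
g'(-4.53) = -0.06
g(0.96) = 9.56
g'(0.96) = 10.92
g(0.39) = 3.66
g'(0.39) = 9.78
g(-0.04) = -0.36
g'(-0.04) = 8.92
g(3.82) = 48.97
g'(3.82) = 16.64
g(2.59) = 30.02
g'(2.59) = 14.18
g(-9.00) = 0.00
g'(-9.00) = -9.00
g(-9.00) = 0.00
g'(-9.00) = -9.00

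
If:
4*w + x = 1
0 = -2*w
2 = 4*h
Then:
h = 1/2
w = 0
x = 1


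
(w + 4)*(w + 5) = w^2 + 9*w + 20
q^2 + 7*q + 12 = (q + 3)*(q + 4)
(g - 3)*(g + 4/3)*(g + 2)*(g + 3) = g^4 + 10*g^3/3 - 19*g^2/3 - 30*g - 24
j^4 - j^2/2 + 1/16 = (j - 1/2)^2*(j + 1/2)^2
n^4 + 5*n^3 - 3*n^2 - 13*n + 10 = (n - 1)^2*(n + 2)*(n + 5)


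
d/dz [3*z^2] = 6*z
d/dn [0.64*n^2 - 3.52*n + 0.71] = 1.28*n - 3.52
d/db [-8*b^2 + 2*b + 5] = 2 - 16*b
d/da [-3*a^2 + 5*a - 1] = 5 - 6*a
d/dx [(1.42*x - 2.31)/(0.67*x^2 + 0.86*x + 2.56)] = (-0.9514*x^2 + 3.0954*x + 5.6218)/(0.4489*x^4 + 1.1524*x^3 + 4.17*x^2 + 4.4032*x + 6.5536)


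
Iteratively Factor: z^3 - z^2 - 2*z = (z + 1)*(z^2 - 2*z) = z*(z + 1)*(z - 2)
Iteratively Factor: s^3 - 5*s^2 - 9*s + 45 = (s - 5)*(s^2 - 9) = (s - 5)*(s - 3)*(s + 3)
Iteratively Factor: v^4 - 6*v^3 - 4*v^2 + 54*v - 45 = (v - 5)*(v^3 - v^2 - 9*v + 9) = (v - 5)*(v - 1)*(v^2 - 9) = (v - 5)*(v - 1)*(v + 3)*(v - 3)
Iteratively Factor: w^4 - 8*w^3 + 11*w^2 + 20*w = (w + 1)*(w^3 - 9*w^2 + 20*w) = (w - 4)*(w + 1)*(w^2 - 5*w) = (w - 5)*(w - 4)*(w + 1)*(w)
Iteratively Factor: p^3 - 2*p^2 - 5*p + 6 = (p - 1)*(p^2 - p - 6) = (p - 1)*(p + 2)*(p - 3)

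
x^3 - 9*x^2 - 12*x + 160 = (x - 8)*(x - 5)*(x + 4)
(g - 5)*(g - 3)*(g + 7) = g^3 - g^2 - 41*g + 105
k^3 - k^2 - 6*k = k*(k - 3)*(k + 2)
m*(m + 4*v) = m^2 + 4*m*v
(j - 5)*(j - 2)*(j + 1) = j^3 - 6*j^2 + 3*j + 10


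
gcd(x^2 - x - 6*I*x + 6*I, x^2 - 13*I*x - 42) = x - 6*I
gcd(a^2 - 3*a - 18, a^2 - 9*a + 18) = a - 6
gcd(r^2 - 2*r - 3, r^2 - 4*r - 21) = 1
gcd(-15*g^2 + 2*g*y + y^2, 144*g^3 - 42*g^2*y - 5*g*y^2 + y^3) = -3*g + y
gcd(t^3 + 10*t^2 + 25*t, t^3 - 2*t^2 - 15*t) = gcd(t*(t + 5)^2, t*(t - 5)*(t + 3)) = t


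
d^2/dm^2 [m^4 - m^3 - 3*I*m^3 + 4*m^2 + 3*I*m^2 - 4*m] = 12*m^2 + m*(-6 - 18*I) + 8 + 6*I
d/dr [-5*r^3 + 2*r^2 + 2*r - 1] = -15*r^2 + 4*r + 2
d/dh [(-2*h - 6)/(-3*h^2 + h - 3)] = 2*(3*h^2 - h - (h + 3)*(6*h - 1) + 3)/(3*h^2 - h + 3)^2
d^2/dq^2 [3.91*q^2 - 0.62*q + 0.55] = 7.82000000000000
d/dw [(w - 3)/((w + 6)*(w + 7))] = (-w^2 + 6*w + 81)/(w^4 + 26*w^3 + 253*w^2 + 1092*w + 1764)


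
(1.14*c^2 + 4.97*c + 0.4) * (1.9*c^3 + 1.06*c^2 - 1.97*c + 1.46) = 2.166*c^5 + 10.6514*c^4 + 3.7824*c^3 - 7.7025*c^2 + 6.4682*c + 0.584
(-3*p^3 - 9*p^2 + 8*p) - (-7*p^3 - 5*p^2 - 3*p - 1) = 4*p^3 - 4*p^2 + 11*p + 1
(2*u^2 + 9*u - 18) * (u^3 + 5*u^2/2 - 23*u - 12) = 2*u^5 + 14*u^4 - 83*u^3/2 - 276*u^2 + 306*u + 216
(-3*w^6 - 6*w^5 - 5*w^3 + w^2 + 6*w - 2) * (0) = 0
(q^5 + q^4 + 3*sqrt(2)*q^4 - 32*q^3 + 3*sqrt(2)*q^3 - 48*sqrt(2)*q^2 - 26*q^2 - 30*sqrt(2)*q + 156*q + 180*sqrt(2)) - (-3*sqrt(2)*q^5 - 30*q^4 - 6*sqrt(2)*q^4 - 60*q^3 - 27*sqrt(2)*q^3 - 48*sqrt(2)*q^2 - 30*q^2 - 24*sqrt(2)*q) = q^5 + 3*sqrt(2)*q^5 + 9*sqrt(2)*q^4 + 31*q^4 + 28*q^3 + 30*sqrt(2)*q^3 + 4*q^2 - 6*sqrt(2)*q + 156*q + 180*sqrt(2)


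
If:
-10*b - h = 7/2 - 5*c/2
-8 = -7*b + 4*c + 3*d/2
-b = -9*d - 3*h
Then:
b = -3*h/25 - 408/275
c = -2*h/25 - 1247/275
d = -26*h/75 - 136/825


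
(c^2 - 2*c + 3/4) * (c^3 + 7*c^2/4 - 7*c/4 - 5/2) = c^5 - c^4/4 - 9*c^3/2 + 37*c^2/16 + 59*c/16 - 15/8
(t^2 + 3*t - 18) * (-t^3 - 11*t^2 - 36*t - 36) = -t^5 - 14*t^4 - 51*t^3 + 54*t^2 + 540*t + 648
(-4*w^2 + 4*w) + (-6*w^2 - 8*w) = -10*w^2 - 4*w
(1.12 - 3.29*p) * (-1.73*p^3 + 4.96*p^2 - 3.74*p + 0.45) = 5.6917*p^4 - 18.256*p^3 + 17.8598*p^2 - 5.6693*p + 0.504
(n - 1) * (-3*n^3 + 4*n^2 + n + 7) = -3*n^4 + 7*n^3 - 3*n^2 + 6*n - 7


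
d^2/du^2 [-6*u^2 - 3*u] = -12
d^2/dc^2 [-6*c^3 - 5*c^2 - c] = -36*c - 10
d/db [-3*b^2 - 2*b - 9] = -6*b - 2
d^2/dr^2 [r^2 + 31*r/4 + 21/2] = 2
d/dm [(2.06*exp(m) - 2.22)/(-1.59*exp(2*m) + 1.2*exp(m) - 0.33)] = (3.2754*exp(2*m) - 7.0596*exp(m) + 1.9842)*exp(m)/(2.5281*exp(4*m) - 3.816*exp(3*m) + 2.4894*exp(2*m) - 0.792*exp(m) + 0.1089)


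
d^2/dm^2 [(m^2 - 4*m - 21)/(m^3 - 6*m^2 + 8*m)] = 2*(m^6 - 12*m^5 - 78*m^4 + 944*m^3 - 2772*m^2 + 3024*m - 1344)/(m^3*(m^6 - 18*m^5 + 132*m^4 - 504*m^3 + 1056*m^2 - 1152*m + 512))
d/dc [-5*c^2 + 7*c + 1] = 7 - 10*c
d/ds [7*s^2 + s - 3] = 14*s + 1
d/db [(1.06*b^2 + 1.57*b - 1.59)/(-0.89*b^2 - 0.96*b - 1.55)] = (0.3797*b^2 - 6.1162*b - 3.9599)/(0.7921*b^4 + 1.7088*b^3 + 3.6806*b^2 + 2.976*b + 2.4025)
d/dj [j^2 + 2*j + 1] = 2*j + 2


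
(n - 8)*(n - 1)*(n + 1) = n^3 - 8*n^2 - n + 8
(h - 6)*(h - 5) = h^2 - 11*h + 30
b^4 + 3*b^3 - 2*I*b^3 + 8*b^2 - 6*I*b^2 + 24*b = b*(b + 3)*(b - 4*I)*(b + 2*I)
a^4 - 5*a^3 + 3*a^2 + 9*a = a*(a - 3)^2*(a + 1)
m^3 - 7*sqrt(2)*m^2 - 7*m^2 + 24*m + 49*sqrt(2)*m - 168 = (m - 7)*(m - 4*sqrt(2))*(m - 3*sqrt(2))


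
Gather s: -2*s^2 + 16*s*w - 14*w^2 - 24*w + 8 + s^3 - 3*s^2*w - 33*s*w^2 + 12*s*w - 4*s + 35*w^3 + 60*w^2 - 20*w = s^3 + s^2*(-3*w - 2) + s*(-33*w^2 + 28*w - 4) + 35*w^3 + 46*w^2 - 44*w + 8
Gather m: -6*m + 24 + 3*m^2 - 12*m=3*m^2 - 18*m + 24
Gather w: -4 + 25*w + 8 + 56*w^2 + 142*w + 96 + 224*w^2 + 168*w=280*w^2 + 335*w + 100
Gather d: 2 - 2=0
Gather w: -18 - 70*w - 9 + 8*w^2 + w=8*w^2 - 69*w - 27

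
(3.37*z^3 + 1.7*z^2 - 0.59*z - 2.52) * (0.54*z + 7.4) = 1.8198*z^4 + 25.856*z^3 + 12.2614*z^2 - 5.7268*z - 18.648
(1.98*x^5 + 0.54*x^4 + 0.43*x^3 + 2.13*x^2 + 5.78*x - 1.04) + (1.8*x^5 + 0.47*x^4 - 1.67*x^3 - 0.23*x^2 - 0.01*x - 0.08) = 3.78*x^5 + 1.01*x^4 - 1.24*x^3 + 1.9*x^2 + 5.77*x - 1.12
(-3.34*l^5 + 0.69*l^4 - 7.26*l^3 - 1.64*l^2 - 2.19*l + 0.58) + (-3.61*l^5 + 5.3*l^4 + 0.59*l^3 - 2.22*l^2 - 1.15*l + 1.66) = -6.95*l^5 + 5.99*l^4 - 6.67*l^3 - 3.86*l^2 - 3.34*l + 2.24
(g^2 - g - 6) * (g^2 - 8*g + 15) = g^4 - 9*g^3 + 17*g^2 + 33*g - 90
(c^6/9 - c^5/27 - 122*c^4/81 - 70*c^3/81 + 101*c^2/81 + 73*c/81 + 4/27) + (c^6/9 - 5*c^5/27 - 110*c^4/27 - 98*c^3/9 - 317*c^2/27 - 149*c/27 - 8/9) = 2*c^6/9 - 2*c^5/9 - 452*c^4/81 - 952*c^3/81 - 850*c^2/81 - 374*c/81 - 20/27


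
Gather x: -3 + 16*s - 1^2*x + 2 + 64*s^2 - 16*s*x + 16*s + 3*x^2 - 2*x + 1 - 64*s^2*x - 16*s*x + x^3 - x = 64*s^2 + 32*s + x^3 + 3*x^2 + x*(-64*s^2 - 32*s - 4)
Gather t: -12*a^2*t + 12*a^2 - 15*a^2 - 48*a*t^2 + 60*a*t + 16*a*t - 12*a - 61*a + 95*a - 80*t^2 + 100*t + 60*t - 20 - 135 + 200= -3*a^2 + 22*a + t^2*(-48*a - 80) + t*(-12*a^2 + 76*a + 160) + 45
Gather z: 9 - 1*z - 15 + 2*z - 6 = z - 12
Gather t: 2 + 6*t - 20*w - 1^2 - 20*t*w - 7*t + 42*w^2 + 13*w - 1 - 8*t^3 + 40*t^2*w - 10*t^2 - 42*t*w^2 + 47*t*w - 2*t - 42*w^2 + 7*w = -8*t^3 + t^2*(40*w - 10) + t*(-42*w^2 + 27*w - 3)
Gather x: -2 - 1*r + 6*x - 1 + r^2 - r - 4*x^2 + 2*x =r^2 - 2*r - 4*x^2 + 8*x - 3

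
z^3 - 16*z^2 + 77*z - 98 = (z - 7)^2*(z - 2)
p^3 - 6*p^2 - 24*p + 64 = (p - 8)*(p - 2)*(p + 4)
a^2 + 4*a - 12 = (a - 2)*(a + 6)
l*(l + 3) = l^2 + 3*l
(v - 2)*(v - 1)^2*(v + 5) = v^4 + v^3 - 15*v^2 + 23*v - 10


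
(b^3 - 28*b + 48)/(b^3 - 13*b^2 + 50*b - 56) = (b + 6)/(b - 7)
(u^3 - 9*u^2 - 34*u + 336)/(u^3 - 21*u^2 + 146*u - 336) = (u + 6)/(u - 6)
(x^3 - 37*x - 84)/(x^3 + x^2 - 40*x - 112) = (x + 3)/(x + 4)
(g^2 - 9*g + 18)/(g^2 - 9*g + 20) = (g^2 - 9*g + 18)/(g^2 - 9*g + 20)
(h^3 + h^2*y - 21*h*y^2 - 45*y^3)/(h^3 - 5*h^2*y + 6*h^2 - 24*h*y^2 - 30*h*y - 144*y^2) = (-h^2 + 2*h*y + 15*y^2)/(-h^2 + 8*h*y - 6*h + 48*y)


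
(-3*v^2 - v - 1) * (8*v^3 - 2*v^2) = -24*v^5 - 2*v^4 - 6*v^3 + 2*v^2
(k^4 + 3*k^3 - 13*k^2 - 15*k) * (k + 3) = k^5 + 6*k^4 - 4*k^3 - 54*k^2 - 45*k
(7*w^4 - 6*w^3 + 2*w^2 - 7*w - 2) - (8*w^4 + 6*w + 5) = -w^4 - 6*w^3 + 2*w^2 - 13*w - 7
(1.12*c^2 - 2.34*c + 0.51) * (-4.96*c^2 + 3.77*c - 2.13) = -5.5552*c^4 + 15.8288*c^3 - 13.737*c^2 + 6.9069*c - 1.0863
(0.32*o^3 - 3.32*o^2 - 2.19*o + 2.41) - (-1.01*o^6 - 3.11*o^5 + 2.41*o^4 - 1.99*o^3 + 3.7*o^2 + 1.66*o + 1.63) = 1.01*o^6 + 3.11*o^5 - 2.41*o^4 + 2.31*o^3 - 7.02*o^2 - 3.85*o + 0.78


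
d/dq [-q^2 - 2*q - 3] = -2*q - 2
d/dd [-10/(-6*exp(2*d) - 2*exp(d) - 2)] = (-30*exp(d) - 5)*exp(d)/(3*exp(2*d) + exp(d) + 1)^2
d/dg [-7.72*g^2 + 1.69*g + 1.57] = 1.69 - 15.44*g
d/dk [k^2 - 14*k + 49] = 2*k - 14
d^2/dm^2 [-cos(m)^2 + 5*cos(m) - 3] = -5*cos(m) + 2*cos(2*m)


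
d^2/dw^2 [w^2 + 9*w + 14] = 2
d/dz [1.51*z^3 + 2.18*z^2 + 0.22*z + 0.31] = 4.53*z^2 + 4.36*z + 0.22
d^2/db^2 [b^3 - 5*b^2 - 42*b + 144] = 6*b - 10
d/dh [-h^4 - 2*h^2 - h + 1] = -4*h^3 - 4*h - 1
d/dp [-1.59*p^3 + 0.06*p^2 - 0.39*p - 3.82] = -4.77*p^2 + 0.12*p - 0.39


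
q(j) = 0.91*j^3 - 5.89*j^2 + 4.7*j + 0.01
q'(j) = 2.73*j^2 - 11.78*j + 4.7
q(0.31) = 0.93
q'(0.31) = 1.31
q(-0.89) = -9.48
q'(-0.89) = 17.35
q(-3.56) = -132.43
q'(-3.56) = 81.24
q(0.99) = -0.23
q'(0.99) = -4.29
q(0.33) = 0.95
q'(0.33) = 1.11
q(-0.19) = -1.10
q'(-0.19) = 7.04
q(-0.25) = -1.55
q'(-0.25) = 7.82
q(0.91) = 0.10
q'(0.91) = -3.76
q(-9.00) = -1182.77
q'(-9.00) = 331.85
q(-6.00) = -436.79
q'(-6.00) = 173.66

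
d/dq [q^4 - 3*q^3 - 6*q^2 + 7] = q*(4*q^2 - 9*q - 12)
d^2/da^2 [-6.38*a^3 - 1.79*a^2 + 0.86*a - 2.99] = -38.28*a - 3.58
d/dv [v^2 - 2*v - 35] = 2*v - 2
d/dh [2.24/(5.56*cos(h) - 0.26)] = 12.4544*sin(h)/(5.56*cos(h) - 0.26)^2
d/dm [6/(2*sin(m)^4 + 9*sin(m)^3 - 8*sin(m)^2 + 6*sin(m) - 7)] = 6*(-8*sin(m)^3 - 27*sin(m)^2 + 16*sin(m) - 6)*cos(m)/(2*sin(m)^4 + 9*sin(m)^3 - 8*sin(m)^2 + 6*sin(m) - 7)^2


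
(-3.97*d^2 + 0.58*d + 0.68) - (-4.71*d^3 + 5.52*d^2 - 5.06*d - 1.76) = 4.71*d^3 - 9.49*d^2 + 5.64*d + 2.44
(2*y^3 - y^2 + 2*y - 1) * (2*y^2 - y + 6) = 4*y^5 - 4*y^4 + 17*y^3 - 10*y^2 + 13*y - 6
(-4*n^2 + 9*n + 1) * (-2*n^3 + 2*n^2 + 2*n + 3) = 8*n^5 - 26*n^4 + 8*n^3 + 8*n^2 + 29*n + 3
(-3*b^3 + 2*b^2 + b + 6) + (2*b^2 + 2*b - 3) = -3*b^3 + 4*b^2 + 3*b + 3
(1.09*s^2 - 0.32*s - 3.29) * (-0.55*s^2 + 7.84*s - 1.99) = -0.5995*s^4 + 8.7216*s^3 - 2.8684*s^2 - 25.1568*s + 6.5471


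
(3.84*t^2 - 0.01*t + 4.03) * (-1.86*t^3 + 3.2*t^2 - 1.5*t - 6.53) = -7.1424*t^5 + 12.3066*t^4 - 13.2878*t^3 - 12.1642*t^2 - 5.9797*t - 26.3159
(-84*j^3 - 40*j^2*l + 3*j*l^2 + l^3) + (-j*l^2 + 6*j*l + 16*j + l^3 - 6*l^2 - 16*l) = -84*j^3 - 40*j^2*l + 2*j*l^2 + 6*j*l + 16*j + 2*l^3 - 6*l^2 - 16*l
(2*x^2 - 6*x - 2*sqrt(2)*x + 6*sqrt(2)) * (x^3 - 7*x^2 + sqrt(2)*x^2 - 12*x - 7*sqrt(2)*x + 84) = 2*x^5 - 20*x^4 + 14*x^3 + 24*sqrt(2)*x^2 + 280*x^2 - 588*x - 240*sqrt(2)*x + 504*sqrt(2)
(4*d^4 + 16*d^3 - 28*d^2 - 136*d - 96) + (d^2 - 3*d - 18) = 4*d^4 + 16*d^3 - 27*d^2 - 139*d - 114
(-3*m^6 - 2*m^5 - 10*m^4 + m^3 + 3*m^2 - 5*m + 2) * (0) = 0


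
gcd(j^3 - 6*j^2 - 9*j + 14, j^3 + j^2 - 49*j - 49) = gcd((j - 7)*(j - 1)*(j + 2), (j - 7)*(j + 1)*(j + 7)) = j - 7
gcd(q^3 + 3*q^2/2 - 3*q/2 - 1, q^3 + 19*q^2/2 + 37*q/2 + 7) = q^2 + 5*q/2 + 1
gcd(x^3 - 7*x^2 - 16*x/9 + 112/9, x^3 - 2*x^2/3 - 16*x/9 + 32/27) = x^2 - 16/9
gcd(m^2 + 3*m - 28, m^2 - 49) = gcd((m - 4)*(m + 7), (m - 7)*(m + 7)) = m + 7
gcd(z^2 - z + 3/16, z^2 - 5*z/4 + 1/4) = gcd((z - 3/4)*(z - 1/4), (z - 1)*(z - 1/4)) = z - 1/4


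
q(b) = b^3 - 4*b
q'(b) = 3*b^2 - 4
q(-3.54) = -30.20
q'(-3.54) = 33.59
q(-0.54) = 2.00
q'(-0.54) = -3.13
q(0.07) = -0.28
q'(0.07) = -3.99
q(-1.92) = 0.60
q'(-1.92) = 7.06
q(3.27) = 21.89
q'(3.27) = 28.08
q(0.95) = -2.94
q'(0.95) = -1.29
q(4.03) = 49.33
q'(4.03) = 44.72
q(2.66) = 8.18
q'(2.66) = 17.23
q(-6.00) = -192.00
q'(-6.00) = 104.00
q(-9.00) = -693.00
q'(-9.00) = 239.00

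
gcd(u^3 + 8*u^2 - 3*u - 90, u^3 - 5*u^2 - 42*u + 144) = u^2 + 3*u - 18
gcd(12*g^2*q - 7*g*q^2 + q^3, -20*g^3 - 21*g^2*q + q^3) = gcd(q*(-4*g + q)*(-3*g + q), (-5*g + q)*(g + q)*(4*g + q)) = 1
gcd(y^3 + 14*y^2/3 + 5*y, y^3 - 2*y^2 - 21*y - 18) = y + 3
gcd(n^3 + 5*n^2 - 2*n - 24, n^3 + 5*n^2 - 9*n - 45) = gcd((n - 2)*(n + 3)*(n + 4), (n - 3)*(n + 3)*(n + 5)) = n + 3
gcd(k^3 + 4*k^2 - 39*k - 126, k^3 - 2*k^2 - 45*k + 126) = k^2 + k - 42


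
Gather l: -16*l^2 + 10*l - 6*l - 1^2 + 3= -16*l^2 + 4*l + 2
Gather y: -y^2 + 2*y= -y^2 + 2*y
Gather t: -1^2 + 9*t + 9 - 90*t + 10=18 - 81*t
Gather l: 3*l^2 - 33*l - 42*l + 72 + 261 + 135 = 3*l^2 - 75*l + 468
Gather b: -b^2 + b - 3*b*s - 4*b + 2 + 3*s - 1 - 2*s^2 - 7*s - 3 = -b^2 + b*(-3*s - 3) - 2*s^2 - 4*s - 2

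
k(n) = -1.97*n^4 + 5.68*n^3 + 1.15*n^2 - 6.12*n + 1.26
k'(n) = -7.88*n^3 + 17.04*n^2 + 2.3*n - 6.12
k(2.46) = 5.58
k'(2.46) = -14.65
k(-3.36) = -431.74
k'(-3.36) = 477.44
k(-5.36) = -2433.58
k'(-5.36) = 1684.55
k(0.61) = -1.03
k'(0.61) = -0.17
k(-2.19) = -84.80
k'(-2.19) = 153.34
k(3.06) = -16.68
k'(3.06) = -65.31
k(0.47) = -0.87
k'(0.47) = -2.09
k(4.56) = -315.94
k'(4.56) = -388.48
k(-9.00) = -16916.40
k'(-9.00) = 7097.94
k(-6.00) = -3700.62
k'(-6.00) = 2295.60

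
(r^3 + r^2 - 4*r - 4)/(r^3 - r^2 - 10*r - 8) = (r - 2)/(r - 4)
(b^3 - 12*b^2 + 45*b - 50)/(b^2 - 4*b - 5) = (b^2 - 7*b + 10)/(b + 1)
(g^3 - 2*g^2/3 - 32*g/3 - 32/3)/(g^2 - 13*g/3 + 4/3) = (3*g^2 + 10*g + 8)/(3*g - 1)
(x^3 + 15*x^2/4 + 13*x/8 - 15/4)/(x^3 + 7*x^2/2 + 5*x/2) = (4*x^2 + 5*x - 6)/(4*x*(x + 1))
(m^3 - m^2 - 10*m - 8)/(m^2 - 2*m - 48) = (-m^3 + m^2 + 10*m + 8)/(-m^2 + 2*m + 48)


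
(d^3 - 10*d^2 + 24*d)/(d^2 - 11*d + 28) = d*(d - 6)/(d - 7)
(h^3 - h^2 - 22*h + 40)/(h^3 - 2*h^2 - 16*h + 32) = (h + 5)/(h + 4)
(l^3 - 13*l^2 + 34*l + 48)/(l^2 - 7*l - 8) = l - 6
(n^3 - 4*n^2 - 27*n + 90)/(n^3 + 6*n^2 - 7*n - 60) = (n - 6)/(n + 4)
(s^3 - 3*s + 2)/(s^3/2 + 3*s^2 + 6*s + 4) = 2*(s^2 - 2*s + 1)/(s^2 + 4*s + 4)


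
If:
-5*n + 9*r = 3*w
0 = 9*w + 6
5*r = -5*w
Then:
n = 8/5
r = 2/3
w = -2/3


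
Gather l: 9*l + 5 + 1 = 9*l + 6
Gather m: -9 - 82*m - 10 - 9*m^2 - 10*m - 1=-9*m^2 - 92*m - 20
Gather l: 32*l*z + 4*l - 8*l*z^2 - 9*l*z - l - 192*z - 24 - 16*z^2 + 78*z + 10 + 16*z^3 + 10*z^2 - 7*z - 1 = l*(-8*z^2 + 23*z + 3) + 16*z^3 - 6*z^2 - 121*z - 15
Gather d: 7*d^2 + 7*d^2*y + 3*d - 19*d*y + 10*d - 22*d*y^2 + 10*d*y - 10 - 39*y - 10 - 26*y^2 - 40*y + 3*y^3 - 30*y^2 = d^2*(7*y + 7) + d*(-22*y^2 - 9*y + 13) + 3*y^3 - 56*y^2 - 79*y - 20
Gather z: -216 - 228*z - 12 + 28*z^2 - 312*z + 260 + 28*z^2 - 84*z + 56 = 56*z^2 - 624*z + 88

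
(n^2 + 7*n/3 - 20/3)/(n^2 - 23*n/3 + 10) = (n + 4)/(n - 6)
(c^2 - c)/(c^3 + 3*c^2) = (c - 1)/(c*(c + 3))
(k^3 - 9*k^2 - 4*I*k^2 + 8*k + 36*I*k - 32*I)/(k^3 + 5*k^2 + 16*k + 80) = (k^2 - 9*k + 8)/(k^2 + k*(5 + 4*I) + 20*I)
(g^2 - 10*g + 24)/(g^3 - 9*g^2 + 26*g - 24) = (g - 6)/(g^2 - 5*g + 6)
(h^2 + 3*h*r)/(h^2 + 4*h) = (h + 3*r)/(h + 4)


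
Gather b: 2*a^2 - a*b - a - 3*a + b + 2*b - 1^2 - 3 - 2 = 2*a^2 - 4*a + b*(3 - a) - 6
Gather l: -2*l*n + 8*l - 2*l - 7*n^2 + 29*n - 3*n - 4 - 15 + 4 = l*(6 - 2*n) - 7*n^2 + 26*n - 15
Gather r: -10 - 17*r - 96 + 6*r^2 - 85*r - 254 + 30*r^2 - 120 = 36*r^2 - 102*r - 480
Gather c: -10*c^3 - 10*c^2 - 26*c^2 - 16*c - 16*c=-10*c^3 - 36*c^2 - 32*c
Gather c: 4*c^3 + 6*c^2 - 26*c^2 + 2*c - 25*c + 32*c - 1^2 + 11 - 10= 4*c^3 - 20*c^2 + 9*c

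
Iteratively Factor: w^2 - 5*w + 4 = (w - 4)*(w - 1)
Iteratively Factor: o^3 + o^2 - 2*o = (o + 2)*(o^2 - o) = (o - 1)*(o + 2)*(o)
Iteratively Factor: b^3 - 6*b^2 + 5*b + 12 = (b - 3)*(b^2 - 3*b - 4) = (b - 4)*(b - 3)*(b + 1)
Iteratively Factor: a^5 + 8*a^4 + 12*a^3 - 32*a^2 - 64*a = (a)*(a^4 + 8*a^3 + 12*a^2 - 32*a - 64) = a*(a + 4)*(a^3 + 4*a^2 - 4*a - 16) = a*(a + 4)^2*(a^2 - 4) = a*(a + 2)*(a + 4)^2*(a - 2)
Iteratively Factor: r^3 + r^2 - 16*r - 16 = (r + 4)*(r^2 - 3*r - 4) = (r - 4)*(r + 4)*(r + 1)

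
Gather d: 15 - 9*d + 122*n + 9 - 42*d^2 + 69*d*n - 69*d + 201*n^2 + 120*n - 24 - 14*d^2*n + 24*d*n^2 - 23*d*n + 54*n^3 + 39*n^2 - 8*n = d^2*(-14*n - 42) + d*(24*n^2 + 46*n - 78) + 54*n^3 + 240*n^2 + 234*n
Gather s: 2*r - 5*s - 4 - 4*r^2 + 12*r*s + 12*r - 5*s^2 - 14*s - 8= -4*r^2 + 14*r - 5*s^2 + s*(12*r - 19) - 12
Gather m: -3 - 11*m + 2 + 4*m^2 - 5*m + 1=4*m^2 - 16*m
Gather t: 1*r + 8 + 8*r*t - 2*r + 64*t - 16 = -r + t*(8*r + 64) - 8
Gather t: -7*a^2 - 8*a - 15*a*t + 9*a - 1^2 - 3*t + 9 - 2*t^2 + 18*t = -7*a^2 + a - 2*t^2 + t*(15 - 15*a) + 8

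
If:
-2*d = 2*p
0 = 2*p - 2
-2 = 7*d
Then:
No Solution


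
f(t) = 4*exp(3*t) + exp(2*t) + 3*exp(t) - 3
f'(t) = 12*exp(3*t) + 2*exp(2*t) + 3*exp(t)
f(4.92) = 10305178.30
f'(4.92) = 30895952.16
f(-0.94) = -1.44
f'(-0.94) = 2.19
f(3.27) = 73628.17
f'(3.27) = 220043.35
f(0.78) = 49.83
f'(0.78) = 140.64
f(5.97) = 240189221.88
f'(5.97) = 720412048.92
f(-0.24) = 1.93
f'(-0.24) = 9.44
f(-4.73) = -2.97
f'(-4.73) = 0.03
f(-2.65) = -2.78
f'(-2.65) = 0.23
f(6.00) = 262803838.63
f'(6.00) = 788246349.52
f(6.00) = 262803838.63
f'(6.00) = 788246349.52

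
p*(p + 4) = p^2 + 4*p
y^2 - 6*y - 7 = (y - 7)*(y + 1)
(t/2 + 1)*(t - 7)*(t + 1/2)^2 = t^4/2 - 2*t^3 - 75*t^2/8 - 61*t/8 - 7/4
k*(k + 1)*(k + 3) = k^3 + 4*k^2 + 3*k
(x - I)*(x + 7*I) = x^2 + 6*I*x + 7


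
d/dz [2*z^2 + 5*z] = 4*z + 5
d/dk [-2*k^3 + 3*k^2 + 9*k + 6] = -6*k^2 + 6*k + 9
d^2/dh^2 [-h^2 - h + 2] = -2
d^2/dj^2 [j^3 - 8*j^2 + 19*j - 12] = 6*j - 16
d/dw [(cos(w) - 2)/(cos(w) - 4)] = 2*sin(w)/(cos(w) - 4)^2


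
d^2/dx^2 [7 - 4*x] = 0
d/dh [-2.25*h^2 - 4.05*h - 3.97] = -4.5*h - 4.05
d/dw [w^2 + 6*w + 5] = 2*w + 6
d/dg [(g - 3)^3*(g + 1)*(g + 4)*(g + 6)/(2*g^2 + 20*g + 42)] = (2*g^7 + 28*g^6 + 65*g^5 - 471*g^4 - 1716*g^3 + 1782*g^2 + 9153*g + 405)/(g^4 + 20*g^3 + 142*g^2 + 420*g + 441)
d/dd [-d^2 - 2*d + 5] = -2*d - 2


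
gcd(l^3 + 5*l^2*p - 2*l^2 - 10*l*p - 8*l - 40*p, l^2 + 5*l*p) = l + 5*p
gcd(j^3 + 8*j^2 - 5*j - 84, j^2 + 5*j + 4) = j + 4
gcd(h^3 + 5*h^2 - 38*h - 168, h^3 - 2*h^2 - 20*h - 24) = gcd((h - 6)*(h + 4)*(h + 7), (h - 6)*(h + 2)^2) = h - 6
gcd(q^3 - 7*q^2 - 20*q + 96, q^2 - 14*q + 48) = q - 8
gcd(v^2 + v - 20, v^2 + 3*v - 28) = v - 4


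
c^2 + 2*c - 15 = (c - 3)*(c + 5)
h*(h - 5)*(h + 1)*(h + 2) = h^4 - 2*h^3 - 13*h^2 - 10*h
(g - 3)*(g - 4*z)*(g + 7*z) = g^3 + 3*g^2*z - 3*g^2 - 28*g*z^2 - 9*g*z + 84*z^2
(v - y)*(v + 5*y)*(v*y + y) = v^3*y + 4*v^2*y^2 + v^2*y - 5*v*y^3 + 4*v*y^2 - 5*y^3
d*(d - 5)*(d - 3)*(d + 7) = d^4 - d^3 - 41*d^2 + 105*d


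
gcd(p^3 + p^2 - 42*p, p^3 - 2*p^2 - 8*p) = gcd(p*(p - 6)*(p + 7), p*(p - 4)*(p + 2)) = p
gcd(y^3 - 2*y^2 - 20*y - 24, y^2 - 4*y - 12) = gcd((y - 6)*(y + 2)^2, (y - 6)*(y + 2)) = y^2 - 4*y - 12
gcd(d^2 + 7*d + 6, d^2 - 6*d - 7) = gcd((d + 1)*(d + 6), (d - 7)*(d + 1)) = d + 1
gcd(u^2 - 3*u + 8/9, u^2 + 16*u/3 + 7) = 1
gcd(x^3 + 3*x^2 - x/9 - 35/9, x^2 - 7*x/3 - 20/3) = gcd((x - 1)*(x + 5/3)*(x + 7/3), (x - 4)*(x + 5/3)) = x + 5/3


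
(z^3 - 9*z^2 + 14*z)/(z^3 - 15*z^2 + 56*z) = (z - 2)/(z - 8)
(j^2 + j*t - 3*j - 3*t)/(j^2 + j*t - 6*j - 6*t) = (j - 3)/(j - 6)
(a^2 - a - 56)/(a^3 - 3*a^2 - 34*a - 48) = (a + 7)/(a^2 + 5*a + 6)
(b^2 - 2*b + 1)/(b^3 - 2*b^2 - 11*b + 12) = (b - 1)/(b^2 - b - 12)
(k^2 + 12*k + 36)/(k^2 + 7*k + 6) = (k + 6)/(k + 1)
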